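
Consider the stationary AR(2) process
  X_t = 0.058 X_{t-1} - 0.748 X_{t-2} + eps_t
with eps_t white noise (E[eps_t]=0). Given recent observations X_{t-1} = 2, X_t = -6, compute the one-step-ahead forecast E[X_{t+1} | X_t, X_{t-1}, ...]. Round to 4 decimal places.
E[X_{t+1} \mid \mathcal F_t] = -1.8440

For an AR(p) model X_t = c + sum_i phi_i X_{t-i} + eps_t, the
one-step-ahead conditional mean is
  E[X_{t+1} | X_t, ...] = c + sum_i phi_i X_{t+1-i}.
Substitute known values:
  E[X_{t+1} | ...] = (0.058) * (-6) + (-0.748) * (2)
                   = -1.8440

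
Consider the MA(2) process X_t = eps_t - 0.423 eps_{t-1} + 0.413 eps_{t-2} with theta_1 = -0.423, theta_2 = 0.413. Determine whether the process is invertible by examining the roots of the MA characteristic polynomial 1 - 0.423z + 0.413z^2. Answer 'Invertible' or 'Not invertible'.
\text{Invertible}

The MA(q) characteristic polynomial is P(z) = 1 - 0.423z + 0.413z^2.
Invertibility requires all roots to lie outside the unit circle, i.e. |z| > 1 for every root.
Set 1 + (-0.423) z + (0.413) z^2 = 0, i.e. a z^2 + b z + c = 0 with a = 0.413, b = -0.423, c = 1.
Discriminant D = b^2 - 4ac = (-0.423)^2 - 4*(0.413)*1 = 0.178929 - (1.652) = -1.473071.
D < 0, so the roots are the complex-conjugate pair z = (-b +/- i sqrt(-D)) / (2a) = 0.5121 +/- 1.4694i.
For a conjugate pair |z|^2 = z * conj(z) = (product of roots) = c/a = 1/(0.413) = 2.421308, so |z| = sqrt(2.421308) = 1.5561 for both roots.
Moduli of all roots: 1.5561, 1.5561.
All moduli strictly greater than 1? Yes.
Verdict: Invertible.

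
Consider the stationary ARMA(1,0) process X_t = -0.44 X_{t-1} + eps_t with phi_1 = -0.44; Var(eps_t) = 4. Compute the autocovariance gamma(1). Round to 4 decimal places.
\gamma(1) = -2.1825

Multiply the model equation by X_{t-k} and take expectations. With theta_0 = psi_0 = 1 and psi_j the MA(infinity) weights, this gives
  gamma(k) - sum_i phi_i gamma(k-i) = c_k,
  c_k = sigma^2 * sum_{j=k..q} theta_j psi_{j-k}   (c_k = 0 for k > q),
using gamma(-m) = gamma(m).
Pure AR (q = 0): c_0 = sigma^2 = 4, c_k = 0 for k >= 1.
Equations for k = 0 and k = 1 (AR order 1):
  gamma(0) = phi_1 gamma(1) + c_0
  gamma(1) = phi_1 gamma(0) + c_1
Substituting the second into the first: gamma(0) (1 - phi_1^2) = c_0 + phi_1 c_1, so
  gamma(0) = c_0 / (1 - phi_1^2) = 4 / (1 - (-0.44)^2) = 4 / 0.8064 = 4.960317.
  gamma(1) = phi_1 gamma(0) = (-0.44)(4.960317) = -2.18254.
Therefore gamma(1) = -2.1825 (to 4 decimal places).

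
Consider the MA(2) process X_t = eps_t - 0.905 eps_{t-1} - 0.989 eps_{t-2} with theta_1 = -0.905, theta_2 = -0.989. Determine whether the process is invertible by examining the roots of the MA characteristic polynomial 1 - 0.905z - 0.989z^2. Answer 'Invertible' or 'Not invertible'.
\text{Not invertible}

The MA(q) characteristic polynomial is P(z) = 1 - 0.905z - 0.989z^2.
Invertibility requires all roots to lie outside the unit circle, i.e. |z| > 1 for every root.
Set 1 + (-0.905) z + (-0.989) z^2 = 0, i.e. a z^2 + b z + c = 0 with a = -0.989, b = -0.905, c = 1.
Discriminant D = b^2 - 4ac = (-0.905)^2 - 4*(-0.989)*1 = 0.819025 - (-3.956) = 4.775025.
D >= 0, so the roots are real: z = (-b +/- sqrt(D)) / (2a) = (0.905 +/- 2.185183) / (-1.978).
  z_1 = (0.905 + 2.185183) / (-1.978) = -1.5623,   |z_1| = 1.5623.
  z_2 = (0.905 - 2.185183) / (-1.978) = 0.6472,   |z_2| = 0.6472.
Moduli of all roots: 1.5623, 0.6472.
All moduli strictly greater than 1? No.
Verdict: Not invertible.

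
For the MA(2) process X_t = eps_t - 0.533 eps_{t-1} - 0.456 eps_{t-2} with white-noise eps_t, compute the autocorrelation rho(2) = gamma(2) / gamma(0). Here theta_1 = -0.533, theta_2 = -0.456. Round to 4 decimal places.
\rho(2) = -0.3056

For an MA(q) process with theta_0 = 1, the autocovariance is
  gamma(k) = sigma^2 * sum_{i=0..q-k} theta_i * theta_{i+k},
and rho(k) = gamma(k) / gamma(0). Sigma^2 cancels.
  numerator   = (1)*(-0.456) = -0.456.
  denominator = (1)^2 + (-0.533)^2 + (-0.456)^2 = 1.492025.
  rho(2) = -0.456 / 1.492025 = -0.3056.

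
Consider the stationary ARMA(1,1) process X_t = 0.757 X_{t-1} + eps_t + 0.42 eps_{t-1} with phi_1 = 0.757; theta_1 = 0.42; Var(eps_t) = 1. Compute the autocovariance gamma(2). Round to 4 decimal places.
\gamma(2) = 2.7504

Multiply the model equation by X_{t-k} and take expectations. With theta_0 = psi_0 = 1 and psi_j the MA(infinity) weights, this gives
  gamma(k) - sum_i phi_i gamma(k-i) = c_k,
  c_k = sigma^2 * sum_{j=k..q} theta_j psi_{j-k}   (c_k = 0 for k > q),
using gamma(-m) = gamma(m).
psi-weights needed (psi_j = theta_j + sum_i phi_i psi_{j-i}):
  psi_1 = theta_1 + phi_1 = 0.42 + (0.757) = 1.177
Right-hand sides:
  c_0 = sigma^2 (1 + theta_1 psi_1) = 1 * (1 + (0.42)(1.177)) = 1 * 1.49434 = 1.49434
  c_1 = sigma^2 theta_1 = 1 * (0.42) = 0.42
  c_2 = 0
Equations for k = 0 and k = 1 (AR order 1):
  gamma(0) = phi_1 gamma(1) + c_0
  gamma(1) = phi_1 gamma(0) + c_1
Substituting the second into the first: gamma(0) (1 - phi_1^2) = c_0 + phi_1 c_1, so
  gamma(0) = (c_0 + phi_1 c_1) / (1 - phi_1^2) = (1.49434 + (0.757)(0.42)) / (1 - (0.757)^2) = 1.81228 / 0.426951 = 4.244703.
  gamma(1) = phi_1 gamma(0) + c_1 = (0.757)(4.244703) + (0.42) = 3.63324.
For k = 2 (> q): gamma(2) = phi_1 gamma(1) = (0.757)(3.63324) = 2.750363.
Therefore gamma(2) = 2.7504 (to 4 decimal places).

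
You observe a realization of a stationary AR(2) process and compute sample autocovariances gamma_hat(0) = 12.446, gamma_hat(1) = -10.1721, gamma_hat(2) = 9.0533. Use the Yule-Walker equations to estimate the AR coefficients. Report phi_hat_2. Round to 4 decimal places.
\hat\phi_{2} = 0.1790

The Yule-Walker equations for an AR(p) process read, in matrix form,
  Gamma_p phi = r_p,   with   (Gamma_p)_{ij} = gamma(|i - j|),
                       (r_p)_i = gamma(i),   i,j = 1..p.
Substitute the sample gammas (Toeplitz matrix and right-hand side of size 2):
  Gamma_p = [[12.446, -10.1721], [-10.1721, 12.446]]
  r_p     = [-10.1721, 9.0533]
Written out:
  12.446 phi_1 - 10.1721 phi_2 = -10.1721
  -10.1721 phi_1 + 12.446 phi_2 = 9.0533
Solve by Cramer's rule:
  det = gamma(0)^2 - gamma(1)^2 = (12.446)^2 - (-10.1721)^2 = 154.902916 - 103.47161841 = 51.43129759
  phi_hat_1 = [gamma(1) gamma(0) - gamma(1) gamma(2)] / det = [(-10.1721)(12.446) - (-10.1721)(9.0533)] / 51.43129759 = -34.51088367 / 51.43129759 = -0.671
  phi_hat_2 = [gamma(0) gamma(2) - gamma(1)^2] / det = [(12.446)(9.0533) - (-10.1721)^2] / 51.43129759 = 9.20575339 / 51.43129759 = 0.179
So phi_hat = [-0.6710, 0.1790].
Therefore phi_hat_2 = 0.1790.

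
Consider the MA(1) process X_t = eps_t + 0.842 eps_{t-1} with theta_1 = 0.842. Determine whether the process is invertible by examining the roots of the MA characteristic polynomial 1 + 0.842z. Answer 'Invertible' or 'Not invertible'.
\text{Invertible}

The MA(q) characteristic polynomial is P(z) = 1 + 0.842z.
Invertibility requires all roots to lie outside the unit circle, i.e. |z| > 1 for every root.
This is linear in z: 1 + (0.842) z = 0  =>  z = -1/(0.842) = -1.187648,  |z| = 1.187648.
Moduli of all roots: 1.1876.
All moduli strictly greater than 1? Yes.
Verdict: Invertible.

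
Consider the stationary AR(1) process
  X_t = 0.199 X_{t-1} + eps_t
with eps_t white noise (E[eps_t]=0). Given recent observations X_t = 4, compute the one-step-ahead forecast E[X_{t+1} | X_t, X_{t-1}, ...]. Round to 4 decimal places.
E[X_{t+1} \mid \mathcal F_t] = 0.7960

For an AR(p) model X_t = c + sum_i phi_i X_{t-i} + eps_t, the
one-step-ahead conditional mean is
  E[X_{t+1} | X_t, ...] = c + sum_i phi_i X_{t+1-i}.
Substitute known values:
  E[X_{t+1} | ...] = (0.199) * (4)
                   = 0.7960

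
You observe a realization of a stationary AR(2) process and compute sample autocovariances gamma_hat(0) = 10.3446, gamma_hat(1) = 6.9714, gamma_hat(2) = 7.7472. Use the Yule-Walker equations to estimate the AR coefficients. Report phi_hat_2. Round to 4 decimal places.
\hat\phi_{2} = 0.5400

The Yule-Walker equations for an AR(p) process read, in matrix form,
  Gamma_p phi = r_p,   with   (Gamma_p)_{ij} = gamma(|i - j|),
                       (r_p)_i = gamma(i),   i,j = 1..p.
Substitute the sample gammas (Toeplitz matrix and right-hand side of size 2):
  Gamma_p = [[10.3446, 6.9714], [6.9714, 10.3446]]
  r_p     = [6.9714, 7.7472]
Written out:
  10.3446 phi_1 + 6.9714 phi_2 = 6.9714
  6.9714 phi_1 + 10.3446 phi_2 = 7.7472
Solve by Cramer's rule:
  det = gamma(0)^2 - gamma(1)^2 = (10.3446)^2 - (6.9714)^2 = 107.01074916 - 48.60041796 = 58.4103312
  phi_hat_1 = [gamma(1) gamma(0) - gamma(1) gamma(2)] / det = [(6.9714)(10.3446) - (6.9714)(7.7472)] / 58.4103312 = 18.10751436 / 58.4103312 = 0.31
  phi_hat_2 = [gamma(0) gamma(2) - gamma(1)^2] / det = [(10.3446)(7.7472) - (6.9714)^2] / 58.4103312 = 31.54126716 / 58.4103312 = 0.54
So phi_hat = [0.3100, 0.5400].
Therefore phi_hat_2 = 0.5400.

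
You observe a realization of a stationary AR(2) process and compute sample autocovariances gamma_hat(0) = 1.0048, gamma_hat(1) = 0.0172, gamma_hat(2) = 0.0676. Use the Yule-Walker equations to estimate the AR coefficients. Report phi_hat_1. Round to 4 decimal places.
\hat\phi_{1} = 0.0160

The Yule-Walker equations for an AR(p) process read, in matrix form,
  Gamma_p phi = r_p,   with   (Gamma_p)_{ij} = gamma(|i - j|),
                       (r_p)_i = gamma(i),   i,j = 1..p.
Substitute the sample gammas (Toeplitz matrix and right-hand side of size 2):
  Gamma_p = [[1.0048, 0.0172], [0.0172, 1.0048]]
  r_p     = [0.0172, 0.0676]
Written out:
  1.0048 phi_1 + 0.0172 phi_2 = 0.0172
  0.0172 phi_1 + 1.0048 phi_2 = 0.0676
Solve by Cramer's rule:
  det = gamma(0)^2 - gamma(1)^2 = (1.0048)^2 - (0.0172)^2 = 1.00962304 - 0.00029584 = 1.0093272
  phi_hat_1 = [gamma(1) gamma(0) - gamma(1) gamma(2)] / det = [(0.0172)(1.0048) - (0.0172)(0.0676)] / 1.0093272 = 0.01611984 / 1.0093272 = 0.016
  phi_hat_2 = [gamma(0) gamma(2) - gamma(1)^2] / det = [(1.0048)(0.0676) - (0.0172)^2] / 1.0093272 = 0.06762864 / 1.0093272 = 0.067
So phi_hat = [0.0160, 0.0670].
Therefore phi_hat_1 = 0.0160.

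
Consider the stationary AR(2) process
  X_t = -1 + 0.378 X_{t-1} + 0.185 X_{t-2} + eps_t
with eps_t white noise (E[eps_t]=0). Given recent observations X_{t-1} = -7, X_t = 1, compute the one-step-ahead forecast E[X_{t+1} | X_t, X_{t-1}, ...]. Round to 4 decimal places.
E[X_{t+1} \mid \mathcal F_t] = -1.9170

For an AR(p) model X_t = c + sum_i phi_i X_{t-i} + eps_t, the
one-step-ahead conditional mean is
  E[X_{t+1} | X_t, ...] = c + sum_i phi_i X_{t+1-i}.
Substitute known values:
  E[X_{t+1} | ...] = -1 + (0.378) * (1) + (0.185) * (-7)
                   = -1.9170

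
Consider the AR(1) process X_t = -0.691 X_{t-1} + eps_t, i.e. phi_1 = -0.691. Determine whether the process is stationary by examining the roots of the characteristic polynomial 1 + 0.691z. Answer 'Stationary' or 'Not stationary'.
\text{Stationary}

The AR(p) characteristic polynomial is P(z) = 1 + 0.691z.
Stationarity requires all roots to lie outside the unit circle, i.e. |z| > 1 for every root.
This is linear in z: 1 + (0.691) z = 0  =>  z = -1/(0.691) = -1.447178,  |z| = 1.447178.
Moduli of all roots: 1.4472.
All moduli strictly greater than 1? Yes.
Verdict: Stationary.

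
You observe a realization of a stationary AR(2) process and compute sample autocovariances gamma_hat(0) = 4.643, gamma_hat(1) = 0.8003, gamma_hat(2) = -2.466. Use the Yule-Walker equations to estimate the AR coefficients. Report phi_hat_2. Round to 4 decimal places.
\hat\phi_{2} = -0.5780

The Yule-Walker equations for an AR(p) process read, in matrix form,
  Gamma_p phi = r_p,   with   (Gamma_p)_{ij} = gamma(|i - j|),
                       (r_p)_i = gamma(i),   i,j = 1..p.
Substitute the sample gammas (Toeplitz matrix and right-hand side of size 2):
  Gamma_p = [[4.643, 0.8003], [0.8003, 4.643]]
  r_p     = [0.8003, -2.466]
Written out:
  4.643 phi_1 + 0.8003 phi_2 = 0.8003
  0.8003 phi_1 + 4.643 phi_2 = -2.466
Solve by Cramer's rule:
  det = gamma(0)^2 - gamma(1)^2 = (4.643)^2 - (0.8003)^2 = 21.557449 - 0.64048009 = 20.91696891
  phi_hat_1 = [gamma(1) gamma(0) - gamma(1) gamma(2)] / det = [(0.8003)(4.643) - (0.8003)(-2.466)] / 20.91696891 = 5.6893327 / 20.91696891 = 0.272
  phi_hat_2 = [gamma(0) gamma(2) - gamma(1)^2] / det = [(4.643)(-2.466) - (0.8003)^2] / 20.91696891 = -12.09011809 / 20.91696891 = -0.578
So phi_hat = [0.2720, -0.5780].
Therefore phi_hat_2 = -0.5780.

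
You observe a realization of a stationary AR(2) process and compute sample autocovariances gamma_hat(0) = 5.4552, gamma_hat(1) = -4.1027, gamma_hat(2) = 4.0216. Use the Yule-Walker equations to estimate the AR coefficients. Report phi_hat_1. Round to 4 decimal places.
\hat\phi_{1} = -0.4550

The Yule-Walker equations for an AR(p) process read, in matrix form,
  Gamma_p phi = r_p,   with   (Gamma_p)_{ij} = gamma(|i - j|),
                       (r_p)_i = gamma(i),   i,j = 1..p.
Substitute the sample gammas (Toeplitz matrix and right-hand side of size 2):
  Gamma_p = [[5.4552, -4.1027], [-4.1027, 5.4552]]
  r_p     = [-4.1027, 4.0216]
Written out:
  5.4552 phi_1 - 4.1027 phi_2 = -4.1027
  -4.1027 phi_1 + 5.4552 phi_2 = 4.0216
Solve by Cramer's rule:
  det = gamma(0)^2 - gamma(1)^2 = (5.4552)^2 - (-4.1027)^2 = 29.75920704 - 16.83214729 = 12.92705975
  phi_hat_1 = [gamma(1) gamma(0) - gamma(1) gamma(2)] / det = [(-4.1027)(5.4552) - (-4.1027)(4.0216)] / 12.92705975 = -5.88163072 / 12.92705975 = -0.455
  phi_hat_2 = [gamma(0) gamma(2) - gamma(1)^2] / det = [(5.4552)(4.0216) - (-4.1027)^2] / 12.92705975 = 5.10648503 / 12.92705975 = 0.395
So phi_hat = [-0.4550, 0.3950].
Therefore phi_hat_1 = -0.4550.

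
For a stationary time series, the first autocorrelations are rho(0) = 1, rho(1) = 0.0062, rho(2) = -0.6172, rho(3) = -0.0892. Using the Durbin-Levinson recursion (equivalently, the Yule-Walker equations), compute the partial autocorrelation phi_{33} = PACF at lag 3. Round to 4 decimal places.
\phi_{33} = -0.1279

The PACF at lag k is phi_{kk}, the last component of the solution
to the Yule-Walker system G_k phi = r_k where
  (G_k)_{ij} = rho(|i - j|), (r_k)_i = rho(i), i,j = 1..k.
Equivalently, Durbin-Levinson gives phi_{kk} iteratively:
  phi_{11} = rho(1)
  phi_{kk} = [rho(k) - sum_{j=1..k-1} phi_{k-1,j} rho(k-j)]
            / [1 - sum_{j=1..k-1} phi_{k-1,j} rho(j)],
  phi_{k,j} = phi_{k-1,j} - phi_{kk} phi_{k-1,k-j},  j = 1..k-1.
Step k = 1:
  phi_11 = rho(1) = 0.0062.
Step k = 2:
  phi_22 = [rho(2) - phi_11 rho(1)] / [1 - phi_11 rho(1)] = [-0.6172 - (0.0062)(0.0062)] / [1 - (0.0062)(0.0062)]
         = -0.61723844 / 0.99996156 = -0.617262.
  Update: phi_21 = phi_11 - phi_22 phi_11 = 0.0062 - (-0.617262)(0.0062) = 0.010027.
Step k = 3:
  phi_33 = [rho(3) - phi_21 rho(2) - phi_22 rho(1)] / [1 - phi_21 rho(1) - phi_22 rho(2)]
    numerator   = -0.0892 - (0.010027)(-0.6172) - (-0.617262)(0.0062) = -0.07918429
    denominator = 1 - (0.010027)(0.0062) - (-0.617262)(-0.6172) = 0.61896362
  phi_33 = -0.07918429 / 0.61896362 = -0.1279.
Therefore phi_{33} = -0.1279.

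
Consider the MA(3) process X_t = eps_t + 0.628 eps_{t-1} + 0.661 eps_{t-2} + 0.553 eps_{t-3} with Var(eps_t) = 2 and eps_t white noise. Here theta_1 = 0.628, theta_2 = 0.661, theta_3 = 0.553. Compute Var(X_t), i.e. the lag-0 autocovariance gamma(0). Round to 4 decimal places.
\gamma(0) = 4.2742

For an MA(q) process X_t = eps_t + sum_i theta_i eps_{t-i} with
Var(eps_t) = sigma^2, the variance is
  gamma(0) = sigma^2 * (1 + sum_i theta_i^2).
  sum_i theta_i^2 = (0.628)^2 + (0.661)^2 + (0.553)^2 = 0.394384 + 0.436921 + 0.305809 = 1.137114.
  gamma(0) = 2 * (1 + 1.137114) = 2 * 2.137114 = 4.274228, which rounds to 4.2742.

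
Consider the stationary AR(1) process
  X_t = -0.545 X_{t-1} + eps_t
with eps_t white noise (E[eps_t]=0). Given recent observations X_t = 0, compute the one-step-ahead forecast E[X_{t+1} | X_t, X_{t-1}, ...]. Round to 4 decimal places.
E[X_{t+1} \mid \mathcal F_t] = 0.0000

For an AR(p) model X_t = c + sum_i phi_i X_{t-i} + eps_t, the
one-step-ahead conditional mean is
  E[X_{t+1} | X_t, ...] = c + sum_i phi_i X_{t+1-i}.
Substitute known values:
  E[X_{t+1} | ...] = (-0.545) * (0)
                   = 0.0000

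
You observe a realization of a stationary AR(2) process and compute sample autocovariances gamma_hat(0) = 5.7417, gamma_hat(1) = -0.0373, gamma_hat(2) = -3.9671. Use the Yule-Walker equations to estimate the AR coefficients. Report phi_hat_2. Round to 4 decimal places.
\hat\phi_{2} = -0.6910

The Yule-Walker equations for an AR(p) process read, in matrix form,
  Gamma_p phi = r_p,   with   (Gamma_p)_{ij} = gamma(|i - j|),
                       (r_p)_i = gamma(i),   i,j = 1..p.
Substitute the sample gammas (Toeplitz matrix and right-hand side of size 2):
  Gamma_p = [[5.7417, -0.0373], [-0.0373, 5.7417]]
  r_p     = [-0.0373, -3.9671]
Written out:
  5.7417 phi_1 - 0.0373 phi_2 = -0.0373
  -0.0373 phi_1 + 5.7417 phi_2 = -3.9671
Solve by Cramer's rule:
  det = gamma(0)^2 - gamma(1)^2 = (5.7417)^2 - (-0.0373)^2 = 32.96711889 - 0.00139129 = 32.9657276
  phi_hat_1 = [gamma(1) gamma(0) - gamma(1) gamma(2)] / det = [(-0.0373)(5.7417) - (-0.0373)(-3.9671)] / 32.9657276 = -0.36213824 / 32.9657276 = -0.011
  phi_hat_2 = [gamma(0) gamma(2) - gamma(1)^2] / det = [(5.7417)(-3.9671) - (-0.0373)^2] / 32.9657276 = -22.77928936 / 32.9657276 = -0.691
So phi_hat = [-0.0110, -0.6910].
Therefore phi_hat_2 = -0.6910.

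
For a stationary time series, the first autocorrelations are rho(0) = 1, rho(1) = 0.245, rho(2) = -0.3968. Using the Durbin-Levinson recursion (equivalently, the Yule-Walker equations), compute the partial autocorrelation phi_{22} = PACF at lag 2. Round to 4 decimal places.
\phi_{22} = -0.4860

The PACF at lag k is phi_{kk}, the last component of the solution
to the Yule-Walker system G_k phi = r_k where
  (G_k)_{ij} = rho(|i - j|), (r_k)_i = rho(i), i,j = 1..k.
Equivalently, Durbin-Levinson gives phi_{kk} iteratively:
  phi_{11} = rho(1)
  phi_{kk} = [rho(k) - sum_{j=1..k-1} phi_{k-1,j} rho(k-j)]
            / [1 - sum_{j=1..k-1} phi_{k-1,j} rho(j)],
  phi_{k,j} = phi_{k-1,j} - phi_{kk} phi_{k-1,k-j},  j = 1..k-1.
Step k = 1:
  phi_11 = rho(1) = 0.245.
Step k = 2:
  phi_22 = [rho(2) - phi_11 rho(1)] / [1 - phi_11 rho(1)] = [-0.3968 - (0.245)(0.245)] / [1 - (0.245)(0.245)]
         = -0.456825 / 0.939975 = -0.486.
Therefore phi_{22} = -0.4860.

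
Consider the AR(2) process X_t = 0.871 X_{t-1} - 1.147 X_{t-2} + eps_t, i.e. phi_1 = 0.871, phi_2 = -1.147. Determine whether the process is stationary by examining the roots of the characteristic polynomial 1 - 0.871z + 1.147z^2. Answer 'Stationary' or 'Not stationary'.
\text{Not stationary}

The AR(p) characteristic polynomial is P(z) = 1 - 0.871z + 1.147z^2.
Stationarity requires all roots to lie outside the unit circle, i.e. |z| > 1 for every root.
Set 1 + (-0.871) z + (1.147) z^2 = 0, i.e. a z^2 + b z + c = 0 with a = 1.147, b = -0.871, c = 1.
Discriminant D = b^2 - 4ac = (-0.871)^2 - 4*(1.147)*1 = 0.758641 - (4.588) = -3.829359.
D < 0, so the roots are the complex-conjugate pair z = (-b +/- i sqrt(-D)) / (2a) = 0.3797 +/- 0.853i.
For a conjugate pair |z|^2 = z * conj(z) = (product of roots) = c/a = 1/(1.147) = 0.87184, so |z| = sqrt(0.87184) = 0.9337 for both roots.
Moduli of all roots: 0.9337, 0.9337.
All moduli strictly greater than 1? No.
Verdict: Not stationary.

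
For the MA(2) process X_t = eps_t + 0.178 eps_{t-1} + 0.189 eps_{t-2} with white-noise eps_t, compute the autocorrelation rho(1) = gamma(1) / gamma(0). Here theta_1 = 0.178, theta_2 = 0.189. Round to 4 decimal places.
\rho(1) = 0.1983

For an MA(q) process with theta_0 = 1, the autocovariance is
  gamma(k) = sigma^2 * sum_{i=0..q-k} theta_i * theta_{i+k},
and rho(k) = gamma(k) / gamma(0). Sigma^2 cancels.
  numerator   = (1)*(0.178) + (0.178)*(0.189) = 0.211642.
  denominator = (1)^2 + (0.178)^2 + (0.189)^2 = 1.067405.
  rho(1) = 0.211642 / 1.067405 = 0.1983.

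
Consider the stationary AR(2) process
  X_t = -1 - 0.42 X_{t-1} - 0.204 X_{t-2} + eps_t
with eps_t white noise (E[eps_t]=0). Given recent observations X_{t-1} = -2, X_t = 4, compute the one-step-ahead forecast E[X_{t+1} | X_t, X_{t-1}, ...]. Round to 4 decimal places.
E[X_{t+1} \mid \mathcal F_t] = -2.2720

For an AR(p) model X_t = c + sum_i phi_i X_{t-i} + eps_t, the
one-step-ahead conditional mean is
  E[X_{t+1} | X_t, ...] = c + sum_i phi_i X_{t+1-i}.
Substitute known values:
  E[X_{t+1} | ...] = -1 + (-0.42) * (4) + (-0.204) * (-2)
                   = -2.2720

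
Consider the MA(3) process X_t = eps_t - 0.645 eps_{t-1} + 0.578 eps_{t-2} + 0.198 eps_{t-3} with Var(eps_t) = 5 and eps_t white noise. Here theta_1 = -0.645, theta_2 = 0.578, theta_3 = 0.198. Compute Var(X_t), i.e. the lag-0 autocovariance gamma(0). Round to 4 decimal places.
\gamma(0) = 8.9466

For an MA(q) process X_t = eps_t + sum_i theta_i eps_{t-i} with
Var(eps_t) = sigma^2, the variance is
  gamma(0) = sigma^2 * (1 + sum_i theta_i^2).
  sum_i theta_i^2 = (-0.645)^2 + (0.578)^2 + (0.198)^2 = 0.416025 + 0.334084 + 0.039204 = 0.789313.
  gamma(0) = 5 * (1 + 0.789313) = 5 * 1.789313 = 8.946565, which rounds to 8.9466.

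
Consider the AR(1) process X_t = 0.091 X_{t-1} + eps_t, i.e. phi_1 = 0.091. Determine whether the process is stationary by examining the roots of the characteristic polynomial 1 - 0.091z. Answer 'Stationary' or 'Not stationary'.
\text{Stationary}

The AR(p) characteristic polynomial is P(z) = 1 - 0.091z.
Stationarity requires all roots to lie outside the unit circle, i.e. |z| > 1 for every root.
This is linear in z: 1 + (-0.091) z = 0  =>  z = -1/(-0.091) = 10.989011,  |z| = 10.989011.
Moduli of all roots: 10.9890.
All moduli strictly greater than 1? Yes.
Verdict: Stationary.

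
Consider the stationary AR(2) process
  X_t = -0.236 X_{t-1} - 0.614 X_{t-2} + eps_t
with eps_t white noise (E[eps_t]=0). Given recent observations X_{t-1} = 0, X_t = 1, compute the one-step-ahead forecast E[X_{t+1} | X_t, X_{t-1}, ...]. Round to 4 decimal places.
E[X_{t+1} \mid \mathcal F_t] = -0.2360

For an AR(p) model X_t = c + sum_i phi_i X_{t-i} + eps_t, the
one-step-ahead conditional mean is
  E[X_{t+1} | X_t, ...] = c + sum_i phi_i X_{t+1-i}.
Substitute known values:
  E[X_{t+1} | ...] = (-0.236) * (1) + (-0.614) * (0)
                   = -0.2360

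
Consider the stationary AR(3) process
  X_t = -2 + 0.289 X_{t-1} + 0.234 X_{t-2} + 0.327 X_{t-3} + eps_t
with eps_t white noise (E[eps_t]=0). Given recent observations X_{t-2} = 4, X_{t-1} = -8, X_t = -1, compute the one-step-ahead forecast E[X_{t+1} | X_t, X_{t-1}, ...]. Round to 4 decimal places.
E[X_{t+1} \mid \mathcal F_t] = -2.8530

For an AR(p) model X_t = c + sum_i phi_i X_{t-i} + eps_t, the
one-step-ahead conditional mean is
  E[X_{t+1} | X_t, ...] = c + sum_i phi_i X_{t+1-i}.
Substitute known values:
  E[X_{t+1} | ...] = -2 + (0.289) * (-1) + (0.234) * (-8) + (0.327) * (4)
                   = -2.8530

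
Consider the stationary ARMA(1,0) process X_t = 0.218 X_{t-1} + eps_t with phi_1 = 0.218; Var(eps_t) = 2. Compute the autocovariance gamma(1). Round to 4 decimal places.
\gamma(1) = 0.4578

Multiply the model equation by X_{t-k} and take expectations. With theta_0 = psi_0 = 1 and psi_j the MA(infinity) weights, this gives
  gamma(k) - sum_i phi_i gamma(k-i) = c_k,
  c_k = sigma^2 * sum_{j=k..q} theta_j psi_{j-k}   (c_k = 0 for k > q),
using gamma(-m) = gamma(m).
Pure AR (q = 0): c_0 = sigma^2 = 2, c_k = 0 for k >= 1.
Equations for k = 0 and k = 1 (AR order 1):
  gamma(0) = phi_1 gamma(1) + c_0
  gamma(1) = phi_1 gamma(0) + c_1
Substituting the second into the first: gamma(0) (1 - phi_1^2) = c_0 + phi_1 c_1, so
  gamma(0) = c_0 / (1 - phi_1^2) = 2 / (1 - (0.218)^2) = 2 / 0.952476 = 2.09979.
  gamma(1) = phi_1 gamma(0) = (0.218)(2.09979) = 0.457754.
Therefore gamma(1) = 0.4578 (to 4 decimal places).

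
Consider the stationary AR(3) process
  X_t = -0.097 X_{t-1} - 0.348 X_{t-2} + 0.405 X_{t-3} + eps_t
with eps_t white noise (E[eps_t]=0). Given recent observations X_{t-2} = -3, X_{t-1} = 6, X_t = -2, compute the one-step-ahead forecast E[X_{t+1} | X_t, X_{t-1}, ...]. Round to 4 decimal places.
E[X_{t+1} \mid \mathcal F_t] = -3.1090

For an AR(p) model X_t = c + sum_i phi_i X_{t-i} + eps_t, the
one-step-ahead conditional mean is
  E[X_{t+1} | X_t, ...] = c + sum_i phi_i X_{t+1-i}.
Substitute known values:
  E[X_{t+1} | ...] = (-0.097) * (-2) + (-0.348) * (6) + (0.405) * (-3)
                   = -3.1090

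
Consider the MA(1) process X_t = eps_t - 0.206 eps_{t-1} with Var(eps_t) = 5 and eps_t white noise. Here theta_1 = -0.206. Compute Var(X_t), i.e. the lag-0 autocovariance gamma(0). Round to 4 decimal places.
\gamma(0) = 5.2122

For an MA(q) process X_t = eps_t + sum_i theta_i eps_{t-i} with
Var(eps_t) = sigma^2, the variance is
  gamma(0) = sigma^2 * (1 + sum_i theta_i^2).
  sum_i theta_i^2 = (-0.206)^2 = 0.042436.
  gamma(0) = 5 * (1 + 0.042436) = 5 * 1.042436 = 5.21218, which rounds to 5.2122.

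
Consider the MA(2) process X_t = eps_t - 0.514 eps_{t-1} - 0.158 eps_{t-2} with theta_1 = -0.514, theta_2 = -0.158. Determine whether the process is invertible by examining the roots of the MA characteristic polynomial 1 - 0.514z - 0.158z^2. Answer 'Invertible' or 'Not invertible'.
\text{Invertible}

The MA(q) characteristic polynomial is P(z) = 1 - 0.514z - 0.158z^2.
Invertibility requires all roots to lie outside the unit circle, i.e. |z| > 1 for every root.
Set 1 + (-0.514) z + (-0.158) z^2 = 0, i.e. a z^2 + b z + c = 0 with a = -0.158, b = -0.514, c = 1.
Discriminant D = b^2 - 4ac = (-0.514)^2 - 4*(-0.158)*1 = 0.264196 - (-0.632) = 0.896196.
D >= 0, so the roots are real: z = (-b +/- sqrt(D)) / (2a) = (0.514 +/- 0.946676) / (-0.316).
  z_1 = (0.514 + 0.946676) / (-0.316) = -4.6224,   |z_1| = 4.6224.
  z_2 = (0.514 - 0.946676) / (-0.316) = 1.3692,   |z_2| = 1.3692.
Moduli of all roots: 4.6224, 1.3692.
All moduli strictly greater than 1? Yes.
Verdict: Invertible.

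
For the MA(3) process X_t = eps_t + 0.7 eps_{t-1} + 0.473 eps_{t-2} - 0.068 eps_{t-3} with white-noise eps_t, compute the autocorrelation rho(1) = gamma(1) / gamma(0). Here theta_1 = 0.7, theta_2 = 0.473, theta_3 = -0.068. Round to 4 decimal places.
\rho(1) = 0.5813

For an MA(q) process with theta_0 = 1, the autocovariance is
  gamma(k) = sigma^2 * sum_{i=0..q-k} theta_i * theta_{i+k},
and rho(k) = gamma(k) / gamma(0). Sigma^2 cancels.
  numerator   = (1)*(0.7) + (0.7)*(0.473) + (0.473)*(-0.068) = 0.998936.
  denominator = (1)^2 + (0.7)^2 + (0.473)^2 + (-0.068)^2 = 1.718353.
  rho(1) = 0.998936 / 1.718353 = 0.5813.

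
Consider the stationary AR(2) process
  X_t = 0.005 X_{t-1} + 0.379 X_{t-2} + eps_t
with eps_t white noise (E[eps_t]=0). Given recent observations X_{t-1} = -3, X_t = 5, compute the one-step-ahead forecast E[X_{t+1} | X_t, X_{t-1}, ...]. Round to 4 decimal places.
E[X_{t+1} \mid \mathcal F_t] = -1.1120

For an AR(p) model X_t = c + sum_i phi_i X_{t-i} + eps_t, the
one-step-ahead conditional mean is
  E[X_{t+1} | X_t, ...] = c + sum_i phi_i X_{t+1-i}.
Substitute known values:
  E[X_{t+1} | ...] = (0.005) * (5) + (0.379) * (-3)
                   = -1.1120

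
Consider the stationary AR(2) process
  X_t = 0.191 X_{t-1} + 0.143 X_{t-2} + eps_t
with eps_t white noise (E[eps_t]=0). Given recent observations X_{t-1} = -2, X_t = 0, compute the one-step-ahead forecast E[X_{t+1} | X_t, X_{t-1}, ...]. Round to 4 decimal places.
E[X_{t+1} \mid \mathcal F_t] = -0.2860

For an AR(p) model X_t = c + sum_i phi_i X_{t-i} + eps_t, the
one-step-ahead conditional mean is
  E[X_{t+1} | X_t, ...] = c + sum_i phi_i X_{t+1-i}.
Substitute known values:
  E[X_{t+1} | ...] = (0.191) * (0) + (0.143) * (-2)
                   = -0.2860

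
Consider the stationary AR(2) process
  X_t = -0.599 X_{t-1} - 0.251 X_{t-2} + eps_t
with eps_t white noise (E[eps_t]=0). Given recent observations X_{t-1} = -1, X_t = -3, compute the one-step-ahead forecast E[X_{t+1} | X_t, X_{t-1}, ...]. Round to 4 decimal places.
E[X_{t+1} \mid \mathcal F_t] = 2.0480

For an AR(p) model X_t = c + sum_i phi_i X_{t-i} + eps_t, the
one-step-ahead conditional mean is
  E[X_{t+1} | X_t, ...] = c + sum_i phi_i X_{t+1-i}.
Substitute known values:
  E[X_{t+1} | ...] = (-0.599) * (-3) + (-0.251) * (-1)
                   = 2.0480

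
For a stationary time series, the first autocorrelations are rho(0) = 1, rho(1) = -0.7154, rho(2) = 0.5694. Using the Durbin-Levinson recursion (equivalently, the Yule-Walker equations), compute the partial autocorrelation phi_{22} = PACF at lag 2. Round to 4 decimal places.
\phi_{22} = 0.1180

The PACF at lag k is phi_{kk}, the last component of the solution
to the Yule-Walker system G_k phi = r_k where
  (G_k)_{ij} = rho(|i - j|), (r_k)_i = rho(i), i,j = 1..k.
Equivalently, Durbin-Levinson gives phi_{kk} iteratively:
  phi_{11} = rho(1)
  phi_{kk} = [rho(k) - sum_{j=1..k-1} phi_{k-1,j} rho(k-j)]
            / [1 - sum_{j=1..k-1} phi_{k-1,j} rho(j)],
  phi_{k,j} = phi_{k-1,j} - phi_{kk} phi_{k-1,k-j},  j = 1..k-1.
Step k = 1:
  phi_11 = rho(1) = -0.7154.
Step k = 2:
  phi_22 = [rho(2) - phi_11 rho(1)] / [1 - phi_11 rho(1)] = [0.5694 - (-0.7154)(-0.7154)] / [1 - (-0.7154)(-0.7154)]
         = 0.05760284 / 0.48820284 = 0.118.
Therefore phi_{22} = 0.1180.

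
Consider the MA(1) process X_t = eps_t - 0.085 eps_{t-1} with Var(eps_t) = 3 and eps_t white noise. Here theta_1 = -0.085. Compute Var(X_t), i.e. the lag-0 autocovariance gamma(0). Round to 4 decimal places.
\gamma(0) = 3.0217

For an MA(q) process X_t = eps_t + sum_i theta_i eps_{t-i} with
Var(eps_t) = sigma^2, the variance is
  gamma(0) = sigma^2 * (1 + sum_i theta_i^2).
  sum_i theta_i^2 = (-0.085)^2 = 0.007225.
  gamma(0) = 3 * (1 + 0.007225) = 3 * 1.007225 = 3.021675, which rounds to 3.0217.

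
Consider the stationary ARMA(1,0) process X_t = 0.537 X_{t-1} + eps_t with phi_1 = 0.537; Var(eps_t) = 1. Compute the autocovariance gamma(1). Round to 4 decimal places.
\gamma(1) = 0.7546

Multiply the model equation by X_{t-k} and take expectations. With theta_0 = psi_0 = 1 and psi_j the MA(infinity) weights, this gives
  gamma(k) - sum_i phi_i gamma(k-i) = c_k,
  c_k = sigma^2 * sum_{j=k..q} theta_j psi_{j-k}   (c_k = 0 for k > q),
using gamma(-m) = gamma(m).
Pure AR (q = 0): c_0 = sigma^2 = 1, c_k = 0 for k >= 1.
Equations for k = 0 and k = 1 (AR order 1):
  gamma(0) = phi_1 gamma(1) + c_0
  gamma(1) = phi_1 gamma(0) + c_1
Substituting the second into the first: gamma(0) (1 - phi_1^2) = c_0 + phi_1 c_1, so
  gamma(0) = c_0 / (1 - phi_1^2) = 1 / (1 - (0.537)^2) = 1 / 0.711631 = 1.405223.
  gamma(1) = phi_1 gamma(0) = (0.537)(1.405223) = 0.754605.
Therefore gamma(1) = 0.7546 (to 4 decimal places).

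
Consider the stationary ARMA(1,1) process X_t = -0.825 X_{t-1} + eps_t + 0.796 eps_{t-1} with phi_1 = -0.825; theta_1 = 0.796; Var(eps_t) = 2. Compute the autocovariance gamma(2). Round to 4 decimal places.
\gamma(2) = 0.0514

Multiply the model equation by X_{t-k} and take expectations. With theta_0 = psi_0 = 1 and psi_j the MA(infinity) weights, this gives
  gamma(k) - sum_i phi_i gamma(k-i) = c_k,
  c_k = sigma^2 * sum_{j=k..q} theta_j psi_{j-k}   (c_k = 0 for k > q),
using gamma(-m) = gamma(m).
psi-weights needed (psi_j = theta_j + sum_i phi_i psi_{j-i}):
  psi_1 = theta_1 + phi_1 = 0.796 + (-0.825) = -0.029
Right-hand sides:
  c_0 = sigma^2 (1 + theta_1 psi_1) = 2 * (1 + (0.796)(-0.029)) = 2 * 0.976916 = 1.953832
  c_1 = sigma^2 theta_1 = 2 * (0.796) = 1.592
  c_2 = 0
Equations for k = 0 and k = 1 (AR order 1):
  gamma(0) = phi_1 gamma(1) + c_0
  gamma(1) = phi_1 gamma(0) + c_1
Substituting the second into the first: gamma(0) (1 - phi_1^2) = c_0 + phi_1 c_1, so
  gamma(0) = (c_0 + phi_1 c_1) / (1 - phi_1^2) = (1.953832 + (-0.825)(1.592)) / (1 - (-0.825)^2) = 0.640432 / 0.319375 = 2.005267.
  gamma(1) = phi_1 gamma(0) + c_1 = (-0.825)(2.005267) + (1.592) = -0.062345.
For k = 2 (> q): gamma(2) = phi_1 gamma(1) = (-0.825)(-0.062345) = 0.051435.
Therefore gamma(2) = 0.0514 (to 4 decimal places).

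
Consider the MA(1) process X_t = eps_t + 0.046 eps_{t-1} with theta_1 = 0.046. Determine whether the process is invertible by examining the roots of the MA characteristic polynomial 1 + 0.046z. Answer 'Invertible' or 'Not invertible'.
\text{Invertible}

The MA(q) characteristic polynomial is P(z) = 1 + 0.046z.
Invertibility requires all roots to lie outside the unit circle, i.e. |z| > 1 for every root.
This is linear in z: 1 + (0.046) z = 0  =>  z = -1/(0.046) = -21.73913,  |z| = 21.73913.
Moduli of all roots: 21.7391.
All moduli strictly greater than 1? Yes.
Verdict: Invertible.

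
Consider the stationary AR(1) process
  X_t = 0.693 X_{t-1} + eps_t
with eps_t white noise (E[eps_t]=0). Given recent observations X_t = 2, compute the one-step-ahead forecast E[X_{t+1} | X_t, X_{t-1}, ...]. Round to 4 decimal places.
E[X_{t+1} \mid \mathcal F_t] = 1.3860

For an AR(p) model X_t = c + sum_i phi_i X_{t-i} + eps_t, the
one-step-ahead conditional mean is
  E[X_{t+1} | X_t, ...] = c + sum_i phi_i X_{t+1-i}.
Substitute known values:
  E[X_{t+1} | ...] = (0.693) * (2)
                   = 1.3860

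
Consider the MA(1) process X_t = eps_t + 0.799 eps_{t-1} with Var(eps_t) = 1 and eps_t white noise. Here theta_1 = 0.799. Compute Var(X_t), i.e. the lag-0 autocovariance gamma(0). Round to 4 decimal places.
\gamma(0) = 1.6384

For an MA(q) process X_t = eps_t + sum_i theta_i eps_{t-i} with
Var(eps_t) = sigma^2, the variance is
  gamma(0) = sigma^2 * (1 + sum_i theta_i^2).
  sum_i theta_i^2 = (0.799)^2 = 0.638401.
  gamma(0) = 1 * (1 + 0.638401) = 1 * 1.638401 = 1.638401, which rounds to 1.6384.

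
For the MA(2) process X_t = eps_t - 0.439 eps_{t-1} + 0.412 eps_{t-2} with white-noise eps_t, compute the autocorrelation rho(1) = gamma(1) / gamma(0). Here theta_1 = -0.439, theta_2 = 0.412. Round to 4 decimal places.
\rho(1) = -0.4550

For an MA(q) process with theta_0 = 1, the autocovariance is
  gamma(k) = sigma^2 * sum_{i=0..q-k} theta_i * theta_{i+k},
and rho(k) = gamma(k) / gamma(0). Sigma^2 cancels.
  numerator   = (1)*(-0.439) + (-0.439)*(0.412) = -0.619868.
  denominator = (1)^2 + (-0.439)^2 + (0.412)^2 = 1.362465.
  rho(1) = -0.619868 / 1.362465 = -0.4550.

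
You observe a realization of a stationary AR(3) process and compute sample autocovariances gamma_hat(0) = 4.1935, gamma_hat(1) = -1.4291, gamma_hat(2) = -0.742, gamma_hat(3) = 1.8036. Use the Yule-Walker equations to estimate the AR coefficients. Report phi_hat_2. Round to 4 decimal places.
\hat\phi_{2} = -0.1950

The Yule-Walker equations for an AR(p) process read, in matrix form,
  Gamma_p phi = r_p,   with   (Gamma_p)_{ij} = gamma(|i - j|),
                       (r_p)_i = gamma(i),   i,j = 1..p.
Substitute the sample gammas (Toeplitz matrix and right-hand side of size 3):
  Gamma_p = [[4.1935, -1.4291, -0.742], [-1.4291, 4.1935, -1.4291], [-0.742, -1.4291, 4.1935]]
  r_p     = [-1.4291, -0.742, 1.8036]
Written out (R1..R3):
  (R1) 4.1935 phi_1 - 1.4291 phi_2 - 0.742 phi_3 = -1.4291
  (R2) -1.4291 phi_1 + 4.1935 phi_2 - 1.4291 phi_3 = -0.742
  (R3) -0.742 phi_1 - 1.4291 phi_2 + 4.1935 phi_3 = 1.8036
Gaussian elimination:
  R2 <- R2 - (-1.4291/4.1935) R1 = R2 - (-0.340789) R1:  3.706478 phi_2 - 1.681966 phi_3 = -1.229022
  R3 <- R3 - (-0.742/4.1935) R1 = R3 - (-0.176941) R1:  -1.681966 phi_2 + 4.06221 phi_3 = 1.550734
  R3 <- R3 - (-1.681966/3.706478) R2 = R3 - (-0.453791) R2:  3.29895 phi_3 = 0.993015
Back-substitution:
  phi_hat_3 = 0.993015 / 3.29895 = 0.30101
  phi_hat_2 = (-1.229022 - (-1.681966)(0.30101)) / 3.706478 = -0.194992
  phi_hat_1 = (-1.4291 - (-1.4291)(-0.194992) - (-0.742)(0.30101)) / 4.1935 = -0.35398
So phi_hat = [-0.3540, -0.1950, 0.3010].
Therefore phi_hat_2 = -0.1950.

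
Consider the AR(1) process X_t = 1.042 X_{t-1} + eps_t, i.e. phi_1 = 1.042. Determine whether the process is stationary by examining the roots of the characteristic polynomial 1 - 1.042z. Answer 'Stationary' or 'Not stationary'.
\text{Not stationary}

The AR(p) characteristic polynomial is P(z) = 1 - 1.042z.
Stationarity requires all roots to lie outside the unit circle, i.e. |z| > 1 for every root.
This is linear in z: 1 + (-1.042) z = 0  =>  z = -1/(-1.042) = 0.959693,  |z| = 0.959693.
Moduli of all roots: 0.9597.
All moduli strictly greater than 1? No.
Verdict: Not stationary.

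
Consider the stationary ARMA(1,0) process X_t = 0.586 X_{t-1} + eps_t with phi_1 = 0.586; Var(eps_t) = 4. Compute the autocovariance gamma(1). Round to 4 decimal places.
\gamma(1) = 3.5699

Multiply the model equation by X_{t-k} and take expectations. With theta_0 = psi_0 = 1 and psi_j the MA(infinity) weights, this gives
  gamma(k) - sum_i phi_i gamma(k-i) = c_k,
  c_k = sigma^2 * sum_{j=k..q} theta_j psi_{j-k}   (c_k = 0 for k > q),
using gamma(-m) = gamma(m).
Pure AR (q = 0): c_0 = sigma^2 = 4, c_k = 0 for k >= 1.
Equations for k = 0 and k = 1 (AR order 1):
  gamma(0) = phi_1 gamma(1) + c_0
  gamma(1) = phi_1 gamma(0) + c_1
Substituting the second into the first: gamma(0) (1 - phi_1^2) = c_0 + phi_1 c_1, so
  gamma(0) = c_0 / (1 - phi_1^2) = 4 / (1 - (0.586)^2) = 4 / 0.656604 = 6.091952.
  gamma(1) = phi_1 gamma(0) = (0.586)(6.091952) = 3.569884.
Therefore gamma(1) = 3.5699 (to 4 decimal places).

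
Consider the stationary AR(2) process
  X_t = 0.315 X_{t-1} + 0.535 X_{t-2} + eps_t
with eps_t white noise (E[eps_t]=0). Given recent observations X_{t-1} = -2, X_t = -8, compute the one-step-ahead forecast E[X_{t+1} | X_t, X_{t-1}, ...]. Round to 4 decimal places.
E[X_{t+1} \mid \mathcal F_t] = -3.5900

For an AR(p) model X_t = c + sum_i phi_i X_{t-i} + eps_t, the
one-step-ahead conditional mean is
  E[X_{t+1} | X_t, ...] = c + sum_i phi_i X_{t+1-i}.
Substitute known values:
  E[X_{t+1} | ...] = (0.315) * (-8) + (0.535) * (-2)
                   = -3.5900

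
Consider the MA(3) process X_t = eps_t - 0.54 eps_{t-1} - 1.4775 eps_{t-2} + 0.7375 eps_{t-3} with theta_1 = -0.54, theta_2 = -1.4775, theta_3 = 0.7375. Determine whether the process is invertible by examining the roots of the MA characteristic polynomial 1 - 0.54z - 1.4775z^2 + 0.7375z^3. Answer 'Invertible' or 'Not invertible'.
\text{Not invertible}

The MA(q) characteristic polynomial is P(z) = 1 - 0.54z - 1.4775z^2 + 0.7375z^3.
Invertibility requires all roots to lie outside the unit circle, i.e. |z| > 1 for every root.
Degree 3: look for a simple real root z0 first, then factor out (1 - z/z0) and solve the remaining quadratic.
Testing z0 = 0.8: P(0.8) = 1 + (-0.54)(0.8) + (-1.4775)(0.8)^2 + (0.7375)(0.8)^3
  = 1 + (-0.432) + (-0.9456) + (0.3776) = 0.  So z_0 = 0.8 is a root, |z_0| = 0.8.
Divide out the factor (1 - 1.25 z) = (1 - z/z0) (since 1/z0 = 1.25):
  P(z) = (1 - 1.25 z)(1 + (0.71) z + (-0.59) z^2)
  [check: z-coef 0.71 - (1.25) = -0.54; z^2-coef -0.59 - (1.25)(0.71) = -1.4775; z^3-coef -(1.25)(-0.59) = 0.7375.]
Remaining roots from the quadratic factor 1 + (0.71) z + (-0.59) z^2:
  Set 1 + (0.71) z + (-0.59) z^2 = 0, i.e. a z^2 + b z + c = 0 with a = -0.59, b = 0.71, c = 1.
  Discriminant D = b^2 - 4ac = (0.71)^2 - 4*(-0.59)*1 = 0.5041 - (-2.36) = 2.8641.
  D >= 0, so the roots are real: z = (-b +/- sqrt(D)) / (2a) = (-0.71 +/- 1.692365) / (-1.18).
    z_1 = (-0.71 + 1.692365) / (-1.18) = -0.8325,   |z_1| = 0.8325.
    z_2 = (-0.71 - 1.692365) / (-1.18) = 2.0359,   |z_2| = 2.0359.
Moduli of all roots: 0.8000, 0.8325, 2.0359.
All moduli strictly greater than 1? No.
Verdict: Not invertible.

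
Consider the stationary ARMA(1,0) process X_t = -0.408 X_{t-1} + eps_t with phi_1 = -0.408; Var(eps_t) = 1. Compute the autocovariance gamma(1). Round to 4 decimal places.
\gamma(1) = -0.4895

Multiply the model equation by X_{t-k} and take expectations. With theta_0 = psi_0 = 1 and psi_j the MA(infinity) weights, this gives
  gamma(k) - sum_i phi_i gamma(k-i) = c_k,
  c_k = sigma^2 * sum_{j=k..q} theta_j psi_{j-k}   (c_k = 0 for k > q),
using gamma(-m) = gamma(m).
Pure AR (q = 0): c_0 = sigma^2 = 1, c_k = 0 for k >= 1.
Equations for k = 0 and k = 1 (AR order 1):
  gamma(0) = phi_1 gamma(1) + c_0
  gamma(1) = phi_1 gamma(0) + c_1
Substituting the second into the first: gamma(0) (1 - phi_1^2) = c_0 + phi_1 c_1, so
  gamma(0) = c_0 / (1 - phi_1^2) = 1 / (1 - (-0.408)^2) = 1 / 0.833536 = 1.199708.
  gamma(1) = phi_1 gamma(0) = (-0.408)(1.199708) = -0.489481.
Therefore gamma(1) = -0.4895 (to 4 decimal places).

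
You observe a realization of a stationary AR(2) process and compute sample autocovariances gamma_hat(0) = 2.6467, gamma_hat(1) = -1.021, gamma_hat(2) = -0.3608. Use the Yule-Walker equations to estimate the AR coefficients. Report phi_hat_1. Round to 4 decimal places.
\hat\phi_{1} = -0.5150

The Yule-Walker equations for an AR(p) process read, in matrix form,
  Gamma_p phi = r_p,   with   (Gamma_p)_{ij} = gamma(|i - j|),
                       (r_p)_i = gamma(i),   i,j = 1..p.
Substitute the sample gammas (Toeplitz matrix and right-hand side of size 2):
  Gamma_p = [[2.6467, -1.021], [-1.021, 2.6467]]
  r_p     = [-1.021, -0.3608]
Written out:
  2.6467 phi_1 - 1.021 phi_2 = -1.021
  -1.021 phi_1 + 2.6467 phi_2 = -0.3608
Solve by Cramer's rule:
  det = gamma(0)^2 - gamma(1)^2 = (2.6467)^2 - (-1.021)^2 = 7.00502089 - 1.042441 = 5.96257989
  phi_hat_1 = [gamma(1) gamma(0) - gamma(1) gamma(2)] / det = [(-1.021)(2.6467) - (-1.021)(-0.3608)] / 5.96257989 = -3.0706575 / 5.96257989 = -0.515
  phi_hat_2 = [gamma(0) gamma(2) - gamma(1)^2] / det = [(2.6467)(-0.3608) - (-1.021)^2] / 5.96257989 = -1.99737036 / 5.96257989 = -0.335
So phi_hat = [-0.5150, -0.3350].
Therefore phi_hat_1 = -0.5150.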